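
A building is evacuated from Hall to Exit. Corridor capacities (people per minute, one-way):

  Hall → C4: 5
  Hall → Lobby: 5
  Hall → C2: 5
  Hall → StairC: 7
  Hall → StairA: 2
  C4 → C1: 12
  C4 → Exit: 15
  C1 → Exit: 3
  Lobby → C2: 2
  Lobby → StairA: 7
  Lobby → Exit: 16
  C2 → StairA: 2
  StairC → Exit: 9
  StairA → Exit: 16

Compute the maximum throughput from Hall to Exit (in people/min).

21

Augment Hall→C4→Exit: bottleneck 5, flow now 5.
Augment Hall→Lobby→Exit: bottleneck 5, flow now 10.
Augment Hall→StairC→Exit: bottleneck 7, flow now 17.
Augment Hall→StairA→Exit: bottleneck 2, flow now 19.
Augment Hall→C2→StairA→Exit: bottleneck 2, flow now 21.
No augmenting path remains; maximum flow = 21.
In the residual graph, reachable from Hall: {Hall, C2}.
Min-cut edges: Hall→C4 (5), Hall→Lobby (5), Hall→StairC (7), Hall→StairA (2), C2→StairA (2); capacity 5 + 5 + 7 + 2 + 2 = 21.
This cut is saturated, so no flow can exceed 21.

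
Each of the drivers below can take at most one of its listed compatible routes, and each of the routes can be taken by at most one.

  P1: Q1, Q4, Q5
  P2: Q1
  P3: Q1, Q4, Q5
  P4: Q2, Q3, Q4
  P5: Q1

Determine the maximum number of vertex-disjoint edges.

4

Unit-capacity flow: source→left, listed edges, right→sink; max matching = max flow.
Augmenting path P1→Q1 (+1); matched 1.
Augmenting path P3→Q4 (+1); matched 2.
Augmenting path P4→Q2 (+1); matched 3.
Augmenting path P2→Q1→P1→Q5 (+1); matched 4.
No augmenting path remains; maximum matching = 4.
König certificate: {P1, P3, P4, Q1} is a vertex cover of size 4 (every listed pair touches it), so no matching can be larger.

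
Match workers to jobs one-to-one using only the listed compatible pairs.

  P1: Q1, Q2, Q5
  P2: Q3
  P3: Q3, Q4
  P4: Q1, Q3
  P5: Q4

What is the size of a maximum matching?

4

Unit-capacity flow: source→left, listed edges, right→sink; max matching = max flow.
Augmenting path P1→Q1 (+1); matched 1.
Augmenting path P2→Q3 (+1); matched 2.
Augmenting path P3→Q4 (+1); matched 3.
Augmenting path P4→Q1→P1→Q2 (+1); matched 4.
No augmenting path remains; maximum matching = 4.
König certificate: {P1, P4, Q3, Q4} is a vertex cover of size 4 (every listed pair touches it), so no matching can be larger.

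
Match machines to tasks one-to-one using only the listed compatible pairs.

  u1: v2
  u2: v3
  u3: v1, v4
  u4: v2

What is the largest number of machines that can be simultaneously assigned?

Unit-capacity flow: source→left, listed edges, right→sink; max matching = max flow.
Augmenting path u1→v2 (+1); matched 1.
Augmenting path u2→v3 (+1); matched 2.
Augmenting path u3→v1 (+1); matched 3.
No augmenting path remains; maximum matching = 3.
König certificate: {u2, u3, v2} is a vertex cover of size 3 (every listed pair touches it), so no matching can be larger.

3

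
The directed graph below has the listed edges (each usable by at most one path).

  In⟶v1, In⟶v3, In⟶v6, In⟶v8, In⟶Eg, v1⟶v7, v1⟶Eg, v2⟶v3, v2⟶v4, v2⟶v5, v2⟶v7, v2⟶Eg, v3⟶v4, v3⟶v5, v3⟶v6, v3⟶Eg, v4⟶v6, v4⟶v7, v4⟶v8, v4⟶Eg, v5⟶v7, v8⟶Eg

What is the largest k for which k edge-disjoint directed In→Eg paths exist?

Assign every edge capacity 1; by Menger, the answer equals the max flow.
Path In→Eg (+1); total 1.
Path In→v1→Eg (+1); total 2.
Path In→v3→Eg (+1); total 3.
Path In→v8→Eg (+1); total 4.
No residual In→Eg path; max flow = 4.
Certifying cut of size 4: {In→Eg, In→v1, In→v3, In→v8}.

4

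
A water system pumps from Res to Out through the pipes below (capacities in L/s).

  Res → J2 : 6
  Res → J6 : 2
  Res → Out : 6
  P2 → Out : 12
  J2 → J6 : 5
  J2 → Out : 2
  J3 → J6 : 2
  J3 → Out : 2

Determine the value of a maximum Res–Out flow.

Augment Res→Out: bottleneck 6, flow now 6.
Augment Res→J2→Out: bottleneck 2, flow now 8.
No augmenting path remains; maximum flow = 8.
In the residual graph, reachable from Res: {Res, J2, J6}.
Min-cut edges: Res→Out (6), J2→Out (2); capacity 6 + 2 = 8.
This cut is saturated, so no flow can exceed 8.

8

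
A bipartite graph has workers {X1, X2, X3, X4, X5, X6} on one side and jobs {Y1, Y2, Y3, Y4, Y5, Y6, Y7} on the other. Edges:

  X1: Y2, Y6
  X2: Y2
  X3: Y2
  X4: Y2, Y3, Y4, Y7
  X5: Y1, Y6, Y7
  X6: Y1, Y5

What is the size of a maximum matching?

5

Unit-capacity flow: source→left, listed edges, right→sink; max matching = max flow.
Augmenting path X1→Y2 (+1); matched 1.
Augmenting path X4→Y3 (+1); matched 2.
Augmenting path X5→Y1 (+1); matched 3.
Augmenting path X6→Y5 (+1); matched 4.
Augmenting path X2→Y2→X1→Y6 (+1); matched 5.
No augmenting path remains; maximum matching = 5.
König certificate: {X1, X4, X5, X6, Y2} is a vertex cover of size 5 (every listed pair touches it), so no matching can be larger.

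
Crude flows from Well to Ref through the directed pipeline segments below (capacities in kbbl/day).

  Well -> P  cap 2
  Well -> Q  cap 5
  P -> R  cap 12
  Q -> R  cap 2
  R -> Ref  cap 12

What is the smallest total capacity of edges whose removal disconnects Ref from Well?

4

Augment Well→P→R→Ref: bottleneck 2, flow now 2.
Augment Well→Q→R→Ref: bottleneck 2, flow now 4.
No augmenting path remains; maximum flow = 4.
By max-flow min-cut, the minimum cut capacity equals the max flow.
In the residual graph, reachable from Well: {Well, Q}.
Min-cut edges: Well→P (2), Q→R (2); capacity 2 + 2 = 4.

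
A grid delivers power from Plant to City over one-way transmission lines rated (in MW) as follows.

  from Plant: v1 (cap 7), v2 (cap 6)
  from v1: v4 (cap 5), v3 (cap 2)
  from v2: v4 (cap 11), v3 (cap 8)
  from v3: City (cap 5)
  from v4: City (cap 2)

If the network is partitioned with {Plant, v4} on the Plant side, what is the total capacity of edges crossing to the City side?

15

Edges leaving {Plant, v4}: Plant→v1 (7), Plant→v2 (6), v4→City (2).
Cut capacity = 7 + 6 + 2 = 15.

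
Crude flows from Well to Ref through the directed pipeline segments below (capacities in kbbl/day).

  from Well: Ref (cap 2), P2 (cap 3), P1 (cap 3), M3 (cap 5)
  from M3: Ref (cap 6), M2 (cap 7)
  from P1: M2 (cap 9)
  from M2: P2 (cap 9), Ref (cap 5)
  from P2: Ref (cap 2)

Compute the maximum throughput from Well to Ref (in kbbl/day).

12

Augment Well→Ref: bottleneck 2, flow now 2.
Augment Well→M3→Ref: bottleneck 5, flow now 7.
Augment Well→P2→Ref: bottleneck 2, flow now 9.
Augment Well→P1→M2→Ref: bottleneck 3, flow now 12.
No augmenting path remains; maximum flow = 12.
In the residual graph, reachable from Well: {Well, P2}.
Min-cut edges: Well→M3 (5), Well→P1 (3), Well→Ref (2), P2→Ref (2); capacity 5 + 3 + 2 + 2 = 12.
This cut is saturated, so no flow can exceed 12.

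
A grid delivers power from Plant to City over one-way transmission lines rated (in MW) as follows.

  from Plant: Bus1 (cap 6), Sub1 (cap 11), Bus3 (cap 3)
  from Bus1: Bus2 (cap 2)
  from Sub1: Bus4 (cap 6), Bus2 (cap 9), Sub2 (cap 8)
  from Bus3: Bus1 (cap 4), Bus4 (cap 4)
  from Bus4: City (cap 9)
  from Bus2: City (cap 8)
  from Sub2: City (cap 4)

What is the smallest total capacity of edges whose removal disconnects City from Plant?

Augment Plant→Bus1→Bus2→City: bottleneck 2, flow now 2.
Augment Plant→Sub1→Bus4→City: bottleneck 6, flow now 8.
Augment Plant→Sub1→Bus2→City: bottleneck 5, flow now 13.
Augment Plant→Bus3→Bus4→City: bottleneck 3, flow now 16.
No augmenting path remains; maximum flow = 16.
By max-flow min-cut, the minimum cut capacity equals the max flow.
In the residual graph, reachable from Plant: {Plant, Bus1}.
Min-cut edges: Plant→Sub1 (11), Plant→Bus3 (3), Bus1→Bus2 (2); capacity 11 + 3 + 2 = 16.

16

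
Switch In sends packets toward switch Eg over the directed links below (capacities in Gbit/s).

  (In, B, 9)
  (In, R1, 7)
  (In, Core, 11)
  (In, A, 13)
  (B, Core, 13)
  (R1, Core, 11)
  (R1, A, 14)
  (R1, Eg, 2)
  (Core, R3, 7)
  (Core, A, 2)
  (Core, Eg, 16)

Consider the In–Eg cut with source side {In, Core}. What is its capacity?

Edges leaving {In, Core}: In→B (9), In→R1 (7), In→A (13), Core→R3 (7), Core→A (2), Core→Eg (16).
Cut capacity = 9 + 7 + 13 + 7 + 2 + 16 = 54.

54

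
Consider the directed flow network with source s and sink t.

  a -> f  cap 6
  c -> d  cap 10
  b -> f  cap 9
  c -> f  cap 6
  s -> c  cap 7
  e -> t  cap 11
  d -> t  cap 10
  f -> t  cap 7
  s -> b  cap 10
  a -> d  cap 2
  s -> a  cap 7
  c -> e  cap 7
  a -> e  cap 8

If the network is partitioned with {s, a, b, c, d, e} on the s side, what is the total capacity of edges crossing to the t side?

Edges leaving {s, a, b, c, d, e}: a→f (6), b→f (9), c→f (6), d→t (10), e→t (11).
Cut capacity = 6 + 9 + 6 + 10 + 11 = 42.

42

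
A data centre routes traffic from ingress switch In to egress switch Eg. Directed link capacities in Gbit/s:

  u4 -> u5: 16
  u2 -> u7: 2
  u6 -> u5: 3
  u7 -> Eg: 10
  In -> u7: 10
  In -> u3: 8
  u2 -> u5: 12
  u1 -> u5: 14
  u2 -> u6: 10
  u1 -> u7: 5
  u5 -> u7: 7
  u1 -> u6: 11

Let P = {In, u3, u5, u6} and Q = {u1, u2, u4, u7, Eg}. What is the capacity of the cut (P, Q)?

Edges leaving {In, u3, u5, u6}: In→u7 (10), u5→u7 (7).
Cut capacity = 10 + 7 = 17.

17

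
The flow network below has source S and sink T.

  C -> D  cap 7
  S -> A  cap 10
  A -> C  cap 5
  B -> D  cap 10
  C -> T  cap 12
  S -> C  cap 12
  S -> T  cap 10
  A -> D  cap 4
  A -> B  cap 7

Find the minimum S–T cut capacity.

Augment S→T: bottleneck 10, flow now 10.
Augment S→C→T: bottleneck 12, flow now 22.
No augmenting path remains; maximum flow = 22.
By max-flow min-cut, the minimum cut capacity equals the max flow.
In the residual graph, reachable from S: {S, A, B, C, D}.
Min-cut edges: S→T (10), C→T (12); capacity 10 + 12 = 22.

22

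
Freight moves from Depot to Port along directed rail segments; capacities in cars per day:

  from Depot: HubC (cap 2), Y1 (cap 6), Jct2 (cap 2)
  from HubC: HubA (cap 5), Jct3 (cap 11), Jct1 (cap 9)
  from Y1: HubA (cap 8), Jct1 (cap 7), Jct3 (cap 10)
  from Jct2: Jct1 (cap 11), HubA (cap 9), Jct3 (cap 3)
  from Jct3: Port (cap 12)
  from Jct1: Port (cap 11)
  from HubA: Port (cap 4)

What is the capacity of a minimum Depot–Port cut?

Augment Depot→HubC→Jct3→Port: bottleneck 2, flow now 2.
Augment Depot→Y1→Jct3→Port: bottleneck 6, flow now 8.
Augment Depot→Jct2→Jct3→Port: bottleneck 2, flow now 10.
No augmenting path remains; maximum flow = 10.
By max-flow min-cut, the minimum cut capacity equals the max flow.
In the residual graph, reachable from Depot: {Depot}.
Min-cut edges: Depot→HubC (2), Depot→Y1 (6), Depot→Jct2 (2); capacity 2 + 6 + 2 = 10.

10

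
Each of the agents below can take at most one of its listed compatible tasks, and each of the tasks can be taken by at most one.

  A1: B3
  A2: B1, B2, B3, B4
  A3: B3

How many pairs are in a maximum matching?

2

Unit-capacity flow: source→left, listed edges, right→sink; max matching = max flow.
Augmenting path A1→B3 (+1); matched 1.
Augmenting path A2→B1 (+1); matched 2.
No augmenting path remains; maximum matching = 2.
König certificate: {A2, B3} is a vertex cover of size 2 (every listed pair touches it), so no matching can be larger.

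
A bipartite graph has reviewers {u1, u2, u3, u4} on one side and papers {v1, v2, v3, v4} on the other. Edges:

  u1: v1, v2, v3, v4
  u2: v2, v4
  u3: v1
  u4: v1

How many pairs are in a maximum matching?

Unit-capacity flow: source→left, listed edges, right→sink; max matching = max flow.
Augmenting path u1→v1 (+1); matched 1.
Augmenting path u2→v2 (+1); matched 2.
Augmenting path u3→v1→u1→v3 (+1); matched 3.
No augmenting path remains; maximum matching = 3.
König certificate: {u1, u2, v1} is a vertex cover of size 3 (every listed pair touches it), so no matching can be larger.

3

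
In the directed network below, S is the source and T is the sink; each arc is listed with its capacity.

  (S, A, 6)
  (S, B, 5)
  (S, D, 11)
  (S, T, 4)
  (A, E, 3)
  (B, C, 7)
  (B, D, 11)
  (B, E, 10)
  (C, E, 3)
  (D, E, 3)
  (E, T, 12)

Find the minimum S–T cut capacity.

Augment S→T: bottleneck 4, flow now 4.
Augment S→A→E→T: bottleneck 3, flow now 7.
Augment S→B→E→T: bottleneck 5, flow now 12.
Augment S→D→E→T: bottleneck 3, flow now 15.
No augmenting path remains; maximum flow = 15.
By max-flow min-cut, the minimum cut capacity equals the max flow.
In the residual graph, reachable from S: {S, A, D}.
Min-cut edges: S→B (5), S→T (4), A→E (3), D→E (3); capacity 5 + 4 + 3 + 3 = 15.

15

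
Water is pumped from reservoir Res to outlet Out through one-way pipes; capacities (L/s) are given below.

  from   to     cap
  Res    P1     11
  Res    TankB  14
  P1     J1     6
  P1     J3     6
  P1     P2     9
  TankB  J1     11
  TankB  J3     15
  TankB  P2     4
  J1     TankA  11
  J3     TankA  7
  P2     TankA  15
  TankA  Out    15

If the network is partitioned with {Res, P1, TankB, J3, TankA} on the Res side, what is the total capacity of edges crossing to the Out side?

45

Edges leaving {Res, P1, TankB, J3, TankA}: P1→J1 (6), P1→P2 (9), TankB→J1 (11), TankB→P2 (4), TankA→Out (15).
Cut capacity = 6 + 9 + 11 + 4 + 15 = 45.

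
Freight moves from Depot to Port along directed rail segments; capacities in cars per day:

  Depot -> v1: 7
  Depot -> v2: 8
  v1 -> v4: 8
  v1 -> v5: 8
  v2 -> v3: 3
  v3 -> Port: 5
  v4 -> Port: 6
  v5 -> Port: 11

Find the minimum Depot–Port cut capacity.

Augment Depot→v1→v4→Port: bottleneck 6, flow now 6.
Augment Depot→v1→v5→Port: bottleneck 1, flow now 7.
Augment Depot→v2→v3→Port: bottleneck 3, flow now 10.
No augmenting path remains; maximum flow = 10.
By max-flow min-cut, the minimum cut capacity equals the max flow.
In the residual graph, reachable from Depot: {Depot, v2}.
Min-cut edges: Depot→v1 (7), v2→v3 (3); capacity 7 + 3 = 10.

10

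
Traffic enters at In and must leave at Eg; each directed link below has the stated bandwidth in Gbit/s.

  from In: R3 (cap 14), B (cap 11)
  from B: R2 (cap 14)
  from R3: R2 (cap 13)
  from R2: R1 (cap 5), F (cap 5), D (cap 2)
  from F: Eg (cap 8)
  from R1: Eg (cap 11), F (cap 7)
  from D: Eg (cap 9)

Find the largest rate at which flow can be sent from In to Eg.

12

Augment In→B→R2→F→Eg: bottleneck 5, flow now 5.
Augment In→B→R2→R1→Eg: bottleneck 5, flow now 10.
Augment In→B→R2→D→Eg: bottleneck 1, flow now 11.
Augment In→R3→R2→D→Eg: bottleneck 1, flow now 12.
No augmenting path remains; maximum flow = 12.
In the residual graph, reachable from In: {In, B, R3, R2}.
Min-cut edges: R2→F (5), R2→R1 (5), R2→D (2); capacity 5 + 5 + 2 = 12.
This cut is saturated, so no flow can exceed 12.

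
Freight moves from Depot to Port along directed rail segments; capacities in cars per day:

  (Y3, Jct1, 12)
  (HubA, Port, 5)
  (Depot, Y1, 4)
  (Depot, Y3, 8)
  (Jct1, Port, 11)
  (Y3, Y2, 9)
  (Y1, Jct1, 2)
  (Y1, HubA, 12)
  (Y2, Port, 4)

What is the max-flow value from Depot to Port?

Augment Depot→Y1→Jct1→Port: bottleneck 2, flow now 2.
Augment Depot→Y1→HubA→Port: bottleneck 2, flow now 4.
Augment Depot→Y3→Jct1→Port: bottleneck 8, flow now 12.
No augmenting path remains; maximum flow = 12.
In the residual graph, reachable from Depot: {Depot}.
Min-cut edges: Depot→Y1 (4), Depot→Y3 (8); capacity 4 + 8 = 12.
This cut is saturated, so no flow can exceed 12.

12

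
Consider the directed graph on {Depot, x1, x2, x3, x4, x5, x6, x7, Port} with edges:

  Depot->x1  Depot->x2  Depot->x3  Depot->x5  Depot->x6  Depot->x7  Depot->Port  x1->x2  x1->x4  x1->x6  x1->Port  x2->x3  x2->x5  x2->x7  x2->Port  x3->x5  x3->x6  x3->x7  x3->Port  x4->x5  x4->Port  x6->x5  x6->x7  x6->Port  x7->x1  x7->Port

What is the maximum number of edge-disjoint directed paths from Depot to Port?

Assign every edge capacity 1; by Menger, the answer equals the max flow.
Path Depot→Port (+1); total 1.
Path Depot→x1→Port (+1); total 2.
Path Depot→x2→Port (+1); total 3.
Path Depot→x3→Port (+1); total 4.
Path Depot→x6→Port (+1); total 5.
Path Depot→x7→Port (+1); total 6.
No residual Depot→Port path; max flow = 6.
Certifying cut of size 6: {Depot→Port, Depot→x1, Depot→x2, Depot→x3, Depot→x6, Depot→x7}.

6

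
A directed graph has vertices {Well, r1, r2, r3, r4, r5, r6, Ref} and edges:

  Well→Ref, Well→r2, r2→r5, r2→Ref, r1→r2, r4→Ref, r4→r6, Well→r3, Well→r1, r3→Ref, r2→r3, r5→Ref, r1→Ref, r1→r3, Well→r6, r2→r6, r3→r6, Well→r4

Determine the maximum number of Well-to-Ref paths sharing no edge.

Assign every edge capacity 1; by Menger, the answer equals the max flow.
Path Well→Ref (+1); total 1.
Path Well→r1→Ref (+1); total 2.
Path Well→r2→Ref (+1); total 3.
Path Well→r3→Ref (+1); total 4.
Path Well→r4→Ref (+1); total 5.
No residual Well→Ref path; max flow = 5.
Certifying cut of size 5: {Well→Ref, Well→r1, Well→r2, Well→r3, Well→r4}.

5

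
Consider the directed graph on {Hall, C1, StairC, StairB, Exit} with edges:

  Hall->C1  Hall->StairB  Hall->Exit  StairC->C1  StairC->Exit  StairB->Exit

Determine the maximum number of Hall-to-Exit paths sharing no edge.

2

Assign every edge capacity 1; by Menger, the answer equals the max flow.
Path Hall→Exit (+1); total 1.
Path Hall→StairB→Exit (+1); total 2.
No residual Hall→Exit path; max flow = 2.
Certifying cut of size 2: {Hall→Exit, Hall→StairB}.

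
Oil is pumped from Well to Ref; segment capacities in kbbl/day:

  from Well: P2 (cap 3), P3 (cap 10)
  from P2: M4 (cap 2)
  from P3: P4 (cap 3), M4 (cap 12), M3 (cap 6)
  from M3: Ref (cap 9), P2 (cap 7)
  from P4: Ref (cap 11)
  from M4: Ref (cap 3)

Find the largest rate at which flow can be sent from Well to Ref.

12

Augment Well→P2→M4→Ref: bottleneck 2, flow now 2.
Augment Well→P3→M3→Ref: bottleneck 6, flow now 8.
Augment Well→P3→P4→Ref: bottleneck 3, flow now 11.
Augment Well→P3→M4→Ref: bottleneck 1, flow now 12.
No augmenting path remains; maximum flow = 12.
In the residual graph, reachable from Well: {Well, P2}.
Min-cut edges: Well→P3 (10), P2→M4 (2); capacity 10 + 2 = 12.
This cut is saturated, so no flow can exceed 12.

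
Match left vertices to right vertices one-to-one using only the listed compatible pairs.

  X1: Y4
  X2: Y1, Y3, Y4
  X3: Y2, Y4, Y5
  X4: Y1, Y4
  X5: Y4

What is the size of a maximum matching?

4

Unit-capacity flow: source→left, listed edges, right→sink; max matching = max flow.
Augmenting path X1→Y4 (+1); matched 1.
Augmenting path X2→Y1 (+1); matched 2.
Augmenting path X3→Y2 (+1); matched 3.
Augmenting path X4→Y1→X2→Y3 (+1); matched 4.
No augmenting path remains; maximum matching = 4.
König certificate: {X2, X3, X4, Y4} is a vertex cover of size 4 (every listed pair touches it), so no matching can be larger.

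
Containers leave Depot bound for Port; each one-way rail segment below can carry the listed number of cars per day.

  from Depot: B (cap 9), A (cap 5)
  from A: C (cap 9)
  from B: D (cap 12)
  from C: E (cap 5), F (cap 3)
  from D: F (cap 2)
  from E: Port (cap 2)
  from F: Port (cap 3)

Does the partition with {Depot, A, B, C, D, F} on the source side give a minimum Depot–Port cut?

Given cut capacity: 5 + 3 = 8.
Augment Depot→A→C→E→Port: bottleneck 2, flow now 2.
Augment Depot→A→C→F→Port: bottleneck 3, flow now 5.
No augmenting path remains; maximum flow = 5.
In the residual graph, reachable from Depot: {Depot, A, B, C, D, E, F}.
Min-cut edges: E→Port (2), F→Port (3); capacity 2 + 3 = 5.
Cut capacity 8 exceeds the max flow 5, so it is not minimum.

No — its capacity is 8, but the minimum cut has capacity 5.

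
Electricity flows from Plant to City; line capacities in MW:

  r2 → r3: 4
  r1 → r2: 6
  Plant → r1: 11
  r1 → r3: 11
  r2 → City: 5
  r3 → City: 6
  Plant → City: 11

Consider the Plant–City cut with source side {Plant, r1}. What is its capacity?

Edges leaving {Plant, r1}: Plant→City (11), r1→r2 (6), r1→r3 (11).
Cut capacity = 11 + 6 + 11 = 28.

28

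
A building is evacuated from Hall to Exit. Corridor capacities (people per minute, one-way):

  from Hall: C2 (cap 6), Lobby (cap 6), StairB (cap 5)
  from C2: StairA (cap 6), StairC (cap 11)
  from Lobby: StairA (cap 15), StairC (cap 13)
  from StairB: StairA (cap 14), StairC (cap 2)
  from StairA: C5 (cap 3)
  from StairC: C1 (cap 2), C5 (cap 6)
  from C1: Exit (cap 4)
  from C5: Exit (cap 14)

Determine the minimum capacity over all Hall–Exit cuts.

11

Augment Hall→C2→StairA→C5→Exit: bottleneck 3, flow now 3.
Augment Hall→C2→StairC→C1→Exit: bottleneck 2, flow now 5.
Augment Hall→C2→StairC→C5→Exit: bottleneck 1, flow now 6.
Augment Hall→Lobby→StairC→C5→Exit: bottleneck 5, flow now 11.
No augmenting path remains; maximum flow = 11.
By max-flow min-cut, the minimum cut capacity equals the max flow.
In the residual graph, reachable from Hall: {Hall, C2, Lobby, StairB, StairA, StairC}.
Min-cut edges: StairA→C5 (3), StairC→C1 (2), StairC→C5 (6); capacity 3 + 2 + 6 = 11.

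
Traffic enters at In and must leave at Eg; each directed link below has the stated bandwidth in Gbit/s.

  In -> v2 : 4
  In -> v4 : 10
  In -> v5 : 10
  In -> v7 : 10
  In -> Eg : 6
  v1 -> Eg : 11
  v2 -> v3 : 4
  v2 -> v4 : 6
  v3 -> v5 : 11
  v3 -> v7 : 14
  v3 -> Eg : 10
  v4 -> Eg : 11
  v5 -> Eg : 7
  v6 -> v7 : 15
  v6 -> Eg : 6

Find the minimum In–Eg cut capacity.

27

Augment In→Eg: bottleneck 6, flow now 6.
Augment In→v4→Eg: bottleneck 10, flow now 16.
Augment In→v5→Eg: bottleneck 7, flow now 23.
Augment In→v2→v3→Eg: bottleneck 4, flow now 27.
No augmenting path remains; maximum flow = 27.
By max-flow min-cut, the minimum cut capacity equals the max flow.
In the residual graph, reachable from In: {In, v5, v7}.
Min-cut edges: In→v2 (4), In→v4 (10), In→Eg (6), v5→Eg (7); capacity 4 + 10 + 6 + 7 = 27.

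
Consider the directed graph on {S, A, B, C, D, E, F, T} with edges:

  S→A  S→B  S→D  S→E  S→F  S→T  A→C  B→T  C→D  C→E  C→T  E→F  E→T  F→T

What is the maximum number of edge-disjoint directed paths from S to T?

Assign every edge capacity 1; by Menger, the answer equals the max flow.
Path S→T (+1); total 1.
Path S→B→T (+1); total 2.
Path S→E→T (+1); total 3.
Path S→F→T (+1); total 4.
Path S→A→C→T (+1); total 5.
No residual S→T path; max flow = 5.
Certifying cut of size 5: {S→A, S→B, S→E, S→F, S→T}.

5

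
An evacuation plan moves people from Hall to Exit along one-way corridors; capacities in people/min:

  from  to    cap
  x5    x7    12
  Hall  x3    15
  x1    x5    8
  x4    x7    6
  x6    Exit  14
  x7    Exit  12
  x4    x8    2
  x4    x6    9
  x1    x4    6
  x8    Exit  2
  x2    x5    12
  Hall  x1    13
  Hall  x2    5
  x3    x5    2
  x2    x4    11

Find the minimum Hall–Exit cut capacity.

20

Augment Hall→x1→x4→x6→Exit: bottleneck 6, flow now 6.
Augment Hall→x1→x5→x7→Exit: bottleneck 7, flow now 13.
Augment Hall→x2→x4→x6→Exit: bottleneck 3, flow now 16.
Augment Hall→x2→x4→x7→Exit: bottleneck 2, flow now 18.
Augment Hall→x3→x5→x7→Exit: bottleneck 2, flow now 20.
No augmenting path remains; maximum flow = 20.
By max-flow min-cut, the minimum cut capacity equals the max flow.
In the residual graph, reachable from Hall: {Hall, x3}.
Min-cut edges: Hall→x1 (13), Hall→x2 (5), x3→x5 (2); capacity 13 + 5 + 2 = 20.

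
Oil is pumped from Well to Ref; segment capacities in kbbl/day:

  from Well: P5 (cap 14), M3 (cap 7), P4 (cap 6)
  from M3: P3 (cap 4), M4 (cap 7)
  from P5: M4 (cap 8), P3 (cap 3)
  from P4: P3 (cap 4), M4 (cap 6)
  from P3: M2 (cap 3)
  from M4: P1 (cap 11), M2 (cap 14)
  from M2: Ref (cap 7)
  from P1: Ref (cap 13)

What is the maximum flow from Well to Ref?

18

Augment Well→M3→P3→M2→Ref: bottleneck 3, flow now 3.
Augment Well→M3→M4→M2→Ref: bottleneck 4, flow now 7.
Augment Well→P5→M4→P1→Ref: bottleneck 8, flow now 15.
Augment Well→P4→M4→P1→Ref: bottleneck 3, flow now 18.
No augmenting path remains; maximum flow = 18.
In the residual graph, reachable from Well: {Well, M3, P5, P4, P3, M4, M2}.
Min-cut edges: M4→P1 (11), M2→Ref (7); capacity 11 + 7 = 18.
This cut is saturated, so no flow can exceed 18.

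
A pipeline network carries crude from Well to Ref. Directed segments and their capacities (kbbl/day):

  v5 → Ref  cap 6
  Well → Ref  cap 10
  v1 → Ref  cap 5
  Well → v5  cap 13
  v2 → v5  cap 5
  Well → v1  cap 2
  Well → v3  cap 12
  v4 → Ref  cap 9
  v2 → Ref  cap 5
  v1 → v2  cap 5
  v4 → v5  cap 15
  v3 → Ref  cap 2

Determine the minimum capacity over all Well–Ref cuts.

Augment Well→Ref: bottleneck 10, flow now 10.
Augment Well→v1→Ref: bottleneck 2, flow now 12.
Augment Well→v3→Ref: bottleneck 2, flow now 14.
Augment Well→v5→Ref: bottleneck 6, flow now 20.
No augmenting path remains; maximum flow = 20.
By max-flow min-cut, the minimum cut capacity equals the max flow.
In the residual graph, reachable from Well: {Well, v3, v5}.
Min-cut edges: Well→v1 (2), Well→Ref (10), v3→Ref (2), v5→Ref (6); capacity 2 + 10 + 2 + 6 = 20.

20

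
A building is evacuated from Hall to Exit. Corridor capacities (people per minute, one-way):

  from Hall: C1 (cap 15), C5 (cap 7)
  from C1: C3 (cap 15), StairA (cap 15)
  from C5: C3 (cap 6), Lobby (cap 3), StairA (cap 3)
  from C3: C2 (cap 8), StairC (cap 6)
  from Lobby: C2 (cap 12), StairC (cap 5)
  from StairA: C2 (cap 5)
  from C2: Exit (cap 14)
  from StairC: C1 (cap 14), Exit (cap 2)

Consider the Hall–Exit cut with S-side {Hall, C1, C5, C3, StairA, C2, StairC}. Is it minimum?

Given cut capacity: 3 + 14 + 2 = 19.
Augment Hall→C1→C3→C2→Exit: bottleneck 8, flow now 8.
Augment Hall→C1→C3→StairC→Exit: bottleneck 2, flow now 10.
Augment Hall→C1→StairA→C2→Exit: bottleneck 5, flow now 15.
Augment Hall→C5→Lobby→C2→Exit: bottleneck 1, flow now 16.
No augmenting path remains; maximum flow = 16.
In the residual graph, reachable from Hall: {Hall, C1, C5, C3, Lobby, StairA, C2, StairC}.
Min-cut edges: C2→Exit (14), StairC→Exit (2); capacity 14 + 2 = 16.
Cut capacity 19 exceeds the max flow 16, so it is not minimum.

No — its capacity is 19, but the minimum cut has capacity 16.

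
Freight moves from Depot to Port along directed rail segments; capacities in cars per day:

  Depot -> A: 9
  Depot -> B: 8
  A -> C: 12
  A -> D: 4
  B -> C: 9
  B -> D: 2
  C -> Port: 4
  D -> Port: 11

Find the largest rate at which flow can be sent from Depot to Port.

10

Augment Depot→A→C→Port: bottleneck 4, flow now 4.
Augment Depot→A→D→Port: bottleneck 4, flow now 8.
Augment Depot→B→D→Port: bottleneck 2, flow now 10.
No augmenting path remains; maximum flow = 10.
In the residual graph, reachable from Depot: {Depot, A, B, C}.
Min-cut edges: A→D (4), B→D (2), C→Port (4); capacity 4 + 2 + 4 = 10.
This cut is saturated, so no flow can exceed 10.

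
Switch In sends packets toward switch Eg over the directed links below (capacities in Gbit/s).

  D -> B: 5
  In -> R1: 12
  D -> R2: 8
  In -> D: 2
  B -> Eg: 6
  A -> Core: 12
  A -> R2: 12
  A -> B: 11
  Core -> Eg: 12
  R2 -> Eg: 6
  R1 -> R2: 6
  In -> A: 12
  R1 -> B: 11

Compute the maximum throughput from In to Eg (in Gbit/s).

Augment In→A→R2→Eg: bottleneck 6, flow now 6.
Augment In→A→Core→Eg: bottleneck 6, flow now 12.
Augment In→D→B→Eg: bottleneck 2, flow now 14.
Augment In→R1→B→Eg: bottleneck 4, flow now 18.
Augment In→R1→R2→A→Core→Eg: bottleneck 6, flow now 24. (uses reverse residual edge)
No augmenting path remains; maximum flow = 24.
In the residual graph, reachable from In: {In, D, R1, R2, B}.
Min-cut edges: In→A (12), R2→Eg (6), B→Eg (6); capacity 12 + 6 + 6 = 24.
This cut is saturated, so no flow can exceed 24.

24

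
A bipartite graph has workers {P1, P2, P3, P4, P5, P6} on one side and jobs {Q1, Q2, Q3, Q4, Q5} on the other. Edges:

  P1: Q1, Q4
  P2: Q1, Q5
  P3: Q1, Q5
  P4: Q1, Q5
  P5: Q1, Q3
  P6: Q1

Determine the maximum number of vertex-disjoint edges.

4

Unit-capacity flow: source→left, listed edges, right→sink; max matching = max flow.
Augmenting path P1→Q1 (+1); matched 1.
Augmenting path P2→Q5 (+1); matched 2.
Augmenting path P5→Q3 (+1); matched 3.
Augmenting path P3→Q1→P1→Q4 (+1); matched 4.
No augmenting path remains; maximum matching = 4.
König certificate: {P1, P5, Q1, Q5} is a vertex cover of size 4 (every listed pair touches it), so no matching can be larger.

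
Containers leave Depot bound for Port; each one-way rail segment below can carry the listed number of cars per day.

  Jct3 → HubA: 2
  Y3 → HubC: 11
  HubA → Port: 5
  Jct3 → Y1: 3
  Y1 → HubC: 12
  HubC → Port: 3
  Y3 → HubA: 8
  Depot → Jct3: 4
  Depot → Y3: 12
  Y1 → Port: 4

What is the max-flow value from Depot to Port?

11

Augment Depot→Jct3→HubA→Port: bottleneck 2, flow now 2.
Augment Depot→Jct3→Y1→Port: bottleneck 2, flow now 4.
Augment Depot→Y3→HubA→Port: bottleneck 3, flow now 7.
Augment Depot→Y3→HubC→Port: bottleneck 3, flow now 10.
Augment Depot→Y3→HubA→Jct3→Y1→Port: bottleneck 1, flow now 11. (uses reverse residual edge)
No augmenting path remains; maximum flow = 11.
In the residual graph, reachable from Depot: {Depot, Jct3, Y3, HubA, HubC}.
Min-cut edges: Jct3→Y1 (3), HubA→Port (5), HubC→Port (3); capacity 3 + 5 + 3 = 11.
This cut is saturated, so no flow can exceed 11.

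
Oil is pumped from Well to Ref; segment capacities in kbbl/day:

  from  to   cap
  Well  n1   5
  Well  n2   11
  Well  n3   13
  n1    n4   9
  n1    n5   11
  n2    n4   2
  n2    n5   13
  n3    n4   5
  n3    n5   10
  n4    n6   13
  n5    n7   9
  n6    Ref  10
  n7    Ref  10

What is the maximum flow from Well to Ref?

Augment Well→n1→n4→n6→Ref: bottleneck 5, flow now 5.
Augment Well→n2→n4→n6→Ref: bottleneck 2, flow now 7.
Augment Well→n2→n5→n7→Ref: bottleneck 9, flow now 16.
Augment Well→n3→n4→n6→Ref: bottleneck 3, flow now 19.
No augmenting path remains; maximum flow = 19.
In the residual graph, reachable from Well: {Well, n1, n2, n3, n4, n5, n6}.
Min-cut edges: n5→n7 (9), n6→Ref (10); capacity 9 + 10 = 19.
This cut is saturated, so no flow can exceed 19.

19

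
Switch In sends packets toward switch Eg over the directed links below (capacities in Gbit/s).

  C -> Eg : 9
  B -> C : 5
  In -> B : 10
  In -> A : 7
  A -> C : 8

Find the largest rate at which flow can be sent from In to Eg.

Augment In→A→C→Eg: bottleneck 7, flow now 7.
Augment In→B→C→Eg: bottleneck 2, flow now 9.
No augmenting path remains; maximum flow = 9.
In the residual graph, reachable from In: {In, A, B, C}.
Min-cut edges: C→Eg (9); capacity 9 = 9.
This cut is saturated, so no flow can exceed 9.

9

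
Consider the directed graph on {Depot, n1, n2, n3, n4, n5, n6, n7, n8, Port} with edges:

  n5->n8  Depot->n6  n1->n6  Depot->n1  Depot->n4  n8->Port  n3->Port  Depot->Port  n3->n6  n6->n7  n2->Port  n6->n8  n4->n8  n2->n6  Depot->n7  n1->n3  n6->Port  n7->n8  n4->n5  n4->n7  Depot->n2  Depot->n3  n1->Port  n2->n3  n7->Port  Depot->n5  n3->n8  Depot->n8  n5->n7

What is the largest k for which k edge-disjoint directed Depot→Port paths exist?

Assign every edge capacity 1; by Menger, the answer equals the max flow.
Path Depot→Port (+1); total 1.
Path Depot→n1→Port (+1); total 2.
Path Depot→n2→Port (+1); total 3.
Path Depot→n3→Port (+1); total 4.
Path Depot→n6→Port (+1); total 5.
Path Depot→n7→Port (+1); total 6.
Path Depot→n8→Port (+1); total 7.
No residual Depot→Port path; max flow = 7.
Certifying cut of size 7: {Depot→Port, Depot→n1, Depot→n2, Depot→n3, Depot→n6, n7→Port, n8→Port}.

7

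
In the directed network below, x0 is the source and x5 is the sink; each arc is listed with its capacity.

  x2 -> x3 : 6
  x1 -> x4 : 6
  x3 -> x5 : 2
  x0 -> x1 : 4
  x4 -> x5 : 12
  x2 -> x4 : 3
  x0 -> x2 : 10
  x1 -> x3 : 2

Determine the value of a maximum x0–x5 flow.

9

Augment x0→x1→x3→x5: bottleneck 2, flow now 2.
Augment x0→x1→x4→x5: bottleneck 2, flow now 4.
Augment x0→x2→x4→x5: bottleneck 3, flow now 7.
Augment x0→x2→x3→x1→x4→x5: bottleneck 2, flow now 9. (uses reverse residual edge)
No augmenting path remains; maximum flow = 9.
In the residual graph, reachable from x0: {x0, x2, x3}.
Min-cut edges: x0→x1 (4), x2→x4 (3), x3→x5 (2); capacity 4 + 3 + 2 = 9.
This cut is saturated, so no flow can exceed 9.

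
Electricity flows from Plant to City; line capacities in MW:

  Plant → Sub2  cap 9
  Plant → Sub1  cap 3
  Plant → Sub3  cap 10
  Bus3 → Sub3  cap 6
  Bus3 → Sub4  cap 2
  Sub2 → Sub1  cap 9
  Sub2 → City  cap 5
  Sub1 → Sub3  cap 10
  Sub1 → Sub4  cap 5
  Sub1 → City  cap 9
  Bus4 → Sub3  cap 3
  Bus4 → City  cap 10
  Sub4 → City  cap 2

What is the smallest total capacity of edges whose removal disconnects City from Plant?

12

Augment Plant→Sub2→City: bottleneck 5, flow now 5.
Augment Plant→Sub1→City: bottleneck 3, flow now 8.
Augment Plant→Sub2→Sub1→City: bottleneck 4, flow now 12.
No augmenting path remains; maximum flow = 12.
By max-flow min-cut, the minimum cut capacity equals the max flow.
In the residual graph, reachable from Plant: {Plant, Sub3}.
Min-cut edges: Plant→Sub2 (9), Plant→Sub1 (3); capacity 9 + 3 = 12.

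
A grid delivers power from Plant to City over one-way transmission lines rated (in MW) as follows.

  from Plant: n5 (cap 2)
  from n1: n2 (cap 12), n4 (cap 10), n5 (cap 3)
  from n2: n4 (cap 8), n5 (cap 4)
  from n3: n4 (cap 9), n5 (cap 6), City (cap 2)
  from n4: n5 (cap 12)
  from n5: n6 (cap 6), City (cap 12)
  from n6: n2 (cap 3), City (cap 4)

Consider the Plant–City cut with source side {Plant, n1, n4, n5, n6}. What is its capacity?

Edges leaving {Plant, n1, n4, n5, n6}: n1→n2 (12), n5→City (12), n6→n2 (3), n6→City (4).
Cut capacity = 12 + 12 + 3 + 4 = 31.

31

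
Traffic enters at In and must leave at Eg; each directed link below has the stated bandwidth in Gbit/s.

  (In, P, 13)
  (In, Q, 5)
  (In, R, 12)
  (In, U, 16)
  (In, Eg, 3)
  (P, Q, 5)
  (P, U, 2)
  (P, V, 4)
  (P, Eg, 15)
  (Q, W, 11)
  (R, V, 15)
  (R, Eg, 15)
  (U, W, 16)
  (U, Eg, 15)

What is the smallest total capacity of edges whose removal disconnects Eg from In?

Augment In→Eg: bottleneck 3, flow now 3.
Augment In→P→Eg: bottleneck 13, flow now 16.
Augment In→R→Eg: bottleneck 12, flow now 28.
Augment In→U→Eg: bottleneck 15, flow now 43.
No augmenting path remains; maximum flow = 43.
By max-flow min-cut, the minimum cut capacity equals the max flow.
In the residual graph, reachable from In: {In, Q, U, W}.
Min-cut edges: In→P (13), In→R (12), In→Eg (3), U→Eg (15); capacity 13 + 12 + 3 + 15 = 43.

43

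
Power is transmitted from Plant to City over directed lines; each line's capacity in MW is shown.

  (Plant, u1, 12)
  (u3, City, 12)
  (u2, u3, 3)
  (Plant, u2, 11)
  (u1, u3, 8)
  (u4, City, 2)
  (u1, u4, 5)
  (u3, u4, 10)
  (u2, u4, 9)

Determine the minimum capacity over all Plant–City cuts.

Augment Plant→u1→u3→City: bottleneck 8, flow now 8.
Augment Plant→u1→u4→City: bottleneck 2, flow now 10.
Augment Plant→u2→u3→City: bottleneck 3, flow now 13.
No augmenting path remains; maximum flow = 13.
By max-flow min-cut, the minimum cut capacity equals the max flow.
In the residual graph, reachable from Plant: {Plant, u1, u2, u4}.
Min-cut edges: u1→u3 (8), u2→u3 (3), u4→City (2); capacity 8 + 3 + 2 = 13.

13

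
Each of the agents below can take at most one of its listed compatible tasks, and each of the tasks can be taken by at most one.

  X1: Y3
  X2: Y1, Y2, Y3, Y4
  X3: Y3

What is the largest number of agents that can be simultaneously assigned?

Unit-capacity flow: source→left, listed edges, right→sink; max matching = max flow.
Augmenting path X1→Y3 (+1); matched 1.
Augmenting path X2→Y1 (+1); matched 2.
No augmenting path remains; maximum matching = 2.
König certificate: {X2, Y3} is a vertex cover of size 2 (every listed pair touches it), so no matching can be larger.

2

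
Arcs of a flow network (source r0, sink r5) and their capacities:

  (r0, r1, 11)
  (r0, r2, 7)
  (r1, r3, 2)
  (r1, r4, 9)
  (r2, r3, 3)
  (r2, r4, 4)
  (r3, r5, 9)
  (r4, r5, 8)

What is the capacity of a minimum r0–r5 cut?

13

Augment r0→r1→r3→r5: bottleneck 2, flow now 2.
Augment r0→r1→r4→r5: bottleneck 8, flow now 10.
Augment r0→r2→r3→r5: bottleneck 3, flow now 13.
No augmenting path remains; maximum flow = 13.
By max-flow min-cut, the minimum cut capacity equals the max flow.
In the residual graph, reachable from r0: {r0, r1, r2, r4}.
Min-cut edges: r1→r3 (2), r2→r3 (3), r4→r5 (8); capacity 2 + 3 + 8 = 13.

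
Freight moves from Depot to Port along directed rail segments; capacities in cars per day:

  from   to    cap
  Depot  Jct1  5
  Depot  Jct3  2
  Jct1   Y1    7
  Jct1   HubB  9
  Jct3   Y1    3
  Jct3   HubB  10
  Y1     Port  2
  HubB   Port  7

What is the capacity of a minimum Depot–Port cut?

Augment Depot→Jct1→Y1→Port: bottleneck 2, flow now 2.
Augment Depot→Jct1→HubB→Port: bottleneck 3, flow now 5.
Augment Depot→Jct3→HubB→Port: bottleneck 2, flow now 7.
No augmenting path remains; maximum flow = 7.
By max-flow min-cut, the minimum cut capacity equals the max flow.
In the residual graph, reachable from Depot: {Depot}.
Min-cut edges: Depot→Jct1 (5), Depot→Jct3 (2); capacity 5 + 2 = 7.

7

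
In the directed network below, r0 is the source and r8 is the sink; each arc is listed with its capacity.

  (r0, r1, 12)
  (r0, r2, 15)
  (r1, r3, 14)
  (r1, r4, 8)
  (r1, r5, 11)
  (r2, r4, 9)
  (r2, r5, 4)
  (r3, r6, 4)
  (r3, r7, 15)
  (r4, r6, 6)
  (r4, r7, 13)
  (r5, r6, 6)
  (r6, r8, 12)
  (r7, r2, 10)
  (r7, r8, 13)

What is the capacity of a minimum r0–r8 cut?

Augment r0→r1→r3→r6→r8: bottleneck 4, flow now 4.
Augment r0→r1→r3→r7→r8: bottleneck 8, flow now 12.
Augment r0→r2→r4→r6→r8: bottleneck 6, flow now 18.
Augment r0→r2→r4→r7→r8: bottleneck 3, flow now 21.
Augment r0→r2→r5→r6→r8: bottleneck 2, flow now 23.
Augment r0→r2→r5→r6→r3→r7→r8: bottleneck 2, flow now 25. (uses reverse residual edge)
No augmenting path remains; maximum flow = 25.
By max-flow min-cut, the minimum cut capacity equals the max flow.
In the residual graph, reachable from r0: {r0, r2}.
Min-cut edges: r0→r1 (12), r2→r4 (9), r2→r5 (4); capacity 12 + 9 + 4 = 25.

25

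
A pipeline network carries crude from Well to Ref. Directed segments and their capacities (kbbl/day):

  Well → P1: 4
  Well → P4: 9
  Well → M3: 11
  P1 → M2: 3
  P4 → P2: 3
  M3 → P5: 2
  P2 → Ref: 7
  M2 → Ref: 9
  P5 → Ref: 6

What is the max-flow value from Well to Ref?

Augment Well→P1→M2→Ref: bottleneck 3, flow now 3.
Augment Well→P4→P2→Ref: bottleneck 3, flow now 6.
Augment Well→M3→P5→Ref: bottleneck 2, flow now 8.
No augmenting path remains; maximum flow = 8.
In the residual graph, reachable from Well: {Well, P1, P4, M3}.
Min-cut edges: P1→M2 (3), P4→P2 (3), M3→P5 (2); capacity 3 + 3 + 2 = 8.
This cut is saturated, so no flow can exceed 8.

8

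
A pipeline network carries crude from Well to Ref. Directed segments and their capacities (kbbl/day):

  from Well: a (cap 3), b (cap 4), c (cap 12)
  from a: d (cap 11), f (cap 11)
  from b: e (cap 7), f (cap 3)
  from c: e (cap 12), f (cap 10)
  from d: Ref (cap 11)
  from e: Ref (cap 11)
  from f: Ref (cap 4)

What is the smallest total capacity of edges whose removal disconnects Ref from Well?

18

Augment Well→a→d→Ref: bottleneck 3, flow now 3.
Augment Well→b→e→Ref: bottleneck 4, flow now 7.
Augment Well→c→e→Ref: bottleneck 7, flow now 14.
Augment Well→c→f→Ref: bottleneck 4, flow now 18.
No augmenting path remains; maximum flow = 18.
By max-flow min-cut, the minimum cut capacity equals the max flow.
In the residual graph, reachable from Well: {Well, b, c, e, f}.
Min-cut edges: Well→a (3), e→Ref (11), f→Ref (4); capacity 3 + 11 + 4 = 18.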